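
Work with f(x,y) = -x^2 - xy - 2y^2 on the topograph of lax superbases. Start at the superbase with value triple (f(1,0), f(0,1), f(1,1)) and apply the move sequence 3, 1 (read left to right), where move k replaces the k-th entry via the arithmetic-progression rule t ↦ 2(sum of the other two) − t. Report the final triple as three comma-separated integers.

start (-1,-2,-4) = (f(1,0),f(0,1),f(1,1))
replace slot 3: 2·((-1)+(-2)) − (-4) = -2 → (-1,-2,-2)
replace slot 1: 2·((-2)+(-2)) − (-1) = -7 → (-7,-2,-2)

-7,-2,-2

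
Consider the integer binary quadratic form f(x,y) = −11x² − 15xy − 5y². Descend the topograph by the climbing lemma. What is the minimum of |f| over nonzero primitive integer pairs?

descent: ρ → (-5,5,-1)
descent: ρ → (-1,1,1)  [lands on river]
river: ρ → (1,1,-1)
closes: descent 2, river 2
min |a| on river = 1

1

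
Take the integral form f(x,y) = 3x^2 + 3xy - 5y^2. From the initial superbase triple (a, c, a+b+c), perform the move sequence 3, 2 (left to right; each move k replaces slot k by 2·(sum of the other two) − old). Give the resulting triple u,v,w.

start (3,-5,1) = (f(1,0),f(0,1),f(1,1))
replace slot 3: 2·(3+(-5)) − 1 = -5 → (3,-5,-5)
replace slot 2: 2·(3+(-5)) − (-5) = 1 → (3,1,-5)

3,1,-5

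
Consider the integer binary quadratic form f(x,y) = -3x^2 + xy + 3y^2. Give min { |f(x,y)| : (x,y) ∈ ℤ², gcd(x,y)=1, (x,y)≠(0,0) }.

river: ρ → (3,5,-1)
river: ρ → (-1,5,3)
river: ρ → (3,1,-3)
river: ρ → (-3,5,1)
river: ρ → (1,5,-3)
river: ρ → (-3,1,3)
closes: descent 0, river 6
min |a| on river = 1

1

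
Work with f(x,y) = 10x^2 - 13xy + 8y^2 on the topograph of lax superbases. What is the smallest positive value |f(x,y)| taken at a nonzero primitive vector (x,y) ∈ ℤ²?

translate: b→7 (≡-13 mod 20), so (10,-13,8)→(10,7,5)
flip: (10,7,5)→(5,-7,10)
translate: b→3 (≡-7 mod 10), so (5,-7,10)→(5,3,8)
reduced (well bottom): (5,3,8) with a≤c, −a<b≤a
well minimum = a = 5

5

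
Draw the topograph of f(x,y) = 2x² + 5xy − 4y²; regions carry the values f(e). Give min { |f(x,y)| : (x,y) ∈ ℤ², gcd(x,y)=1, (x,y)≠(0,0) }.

river: ρ → (-4,3,3)
river: ρ → (3,3,-4)
river: ρ → (-4,5,2)
river: ρ → (2,7,-1)
river: ρ → (-1,7,2)
river: ρ → (2,5,-4)
closes: descent 0, river 6
min |a| on river = 1

1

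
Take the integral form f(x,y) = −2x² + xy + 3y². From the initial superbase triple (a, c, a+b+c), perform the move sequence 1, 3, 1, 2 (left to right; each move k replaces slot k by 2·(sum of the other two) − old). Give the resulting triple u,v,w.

start (-2,3,2) = (f(1,0),f(0,1),f(1,1))
replace slot 1: 2·(3+2) − (-2) = 12 → (12,3,2)
replace slot 3: 2·(12+3) − 2 = 28 → (12,3,28)
replace slot 1: 2·(3+28) − 12 = 50 → (50,3,28)
replace slot 2: 2·(50+28) − 3 = 153 → (50,153,28)

50,153,28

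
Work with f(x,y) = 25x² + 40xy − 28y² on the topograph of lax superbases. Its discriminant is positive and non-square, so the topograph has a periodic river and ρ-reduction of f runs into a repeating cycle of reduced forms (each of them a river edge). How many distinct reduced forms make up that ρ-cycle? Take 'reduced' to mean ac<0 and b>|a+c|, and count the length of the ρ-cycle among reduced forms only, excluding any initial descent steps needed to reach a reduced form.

D = 4400, ⌊√D⌋ = 66
river: ρ → (-28,16,37)
river: ρ → (37,58,-7)
river: ρ → (-7,54,53)
river: ρ → (53,52,-8)
river: ρ → (-8,60,25)
river: ρ → (25,40,-28)
ρ-cycle length = 6 (tail of 0 descent steps not counted)

6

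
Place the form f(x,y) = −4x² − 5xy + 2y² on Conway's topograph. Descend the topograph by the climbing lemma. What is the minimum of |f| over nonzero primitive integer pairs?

descent: ρ → (2,5,-4)  [lands on river]
river: ρ → (-4,3,3)
river: ρ → (3,3,-4)
river: ρ → (-4,5,2)
river: ρ → (2,7,-1)
river: ρ → (-1,7,2)
closes: descent 1, river 6
min |a| on river = 1

1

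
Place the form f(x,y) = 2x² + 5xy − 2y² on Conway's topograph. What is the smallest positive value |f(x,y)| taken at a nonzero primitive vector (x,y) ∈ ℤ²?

river: ρ → (-2,3,4)
river: ρ → (4,5,-1)
river: ρ → (-1,5,4)
river: ρ → (4,3,-2)
river: ρ → (-2,5,2)
river: ρ → (2,3,-4)
river: ρ → (-4,5,1)
river: ρ → (1,5,-4)
river: ρ → (-4,3,2)
river: ρ → (2,5,-2)
closes: descent 0, river 10
min |a| on river = 1

1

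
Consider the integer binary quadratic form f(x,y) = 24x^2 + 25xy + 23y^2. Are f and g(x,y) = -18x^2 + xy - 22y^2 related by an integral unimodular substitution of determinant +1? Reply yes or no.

D₁ = -1583, D₂ = -1583
f: translate: b→-23 (≡25 mod 48), so (24,25,23)→(24,-23,22)
f: flip: (24,-23,22)→(22,23,24)
f: translate: b→-21 (≡23 mod 44), so (22,23,24)→(22,-21,23)
f: reduced (well bottom): (22,-21,23) with a≤c, −a<b≤a
g is negative-definite; reduce −g:
−g: reduced (well bottom): (18,-1,22) with a≤c, −a<b≤a
flip sign back: reduced form of g is (-18,1,-22)
reduced forms (22, -21, 23) vs (-18, 1, -22) ⇒ inequivalent

no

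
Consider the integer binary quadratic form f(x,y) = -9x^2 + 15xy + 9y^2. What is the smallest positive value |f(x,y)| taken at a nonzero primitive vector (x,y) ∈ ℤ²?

river: ρ → (9,21,-3)
river: ρ → (-3,21,9)
river: ρ → (9,15,-9)
river: ρ → (-9,21,3)
river: ρ → (3,21,-9)
river: ρ → (-9,15,9)
closes: descent 0, river 6
min |a| on river = 3

3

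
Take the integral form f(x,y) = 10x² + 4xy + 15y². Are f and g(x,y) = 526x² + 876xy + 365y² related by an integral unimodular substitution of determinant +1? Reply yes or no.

D₁ = -584, D₂ = -584
f: reduced (well bottom): (10,4,15) with a≤c, −a<b≤a
g: translate: b→-176 (≡876 mod 1052), so (526,876,365)→(526,-176,15)
g: flip: (526,-176,15)→(15,176,526)
g: translate: b→-4 (≡176 mod 30), so (15,176,526)→(15,-4,10)
g: flip: (15,-4,10)→(10,4,15)
g: reduced (well bottom): (10,4,15) with a≤c, −a<b≤a
reduced forms (10, 4, 15) vs (10, 4, 15) ⇒ equivalent

yes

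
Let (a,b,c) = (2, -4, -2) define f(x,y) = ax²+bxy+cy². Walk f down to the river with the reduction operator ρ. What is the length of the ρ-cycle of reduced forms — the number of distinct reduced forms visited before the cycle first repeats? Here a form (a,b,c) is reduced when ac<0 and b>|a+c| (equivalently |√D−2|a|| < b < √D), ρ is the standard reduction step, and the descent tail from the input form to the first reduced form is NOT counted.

D = 32, ⌊√D⌋ = 5
descent: ρ → (-2,4,2)  [lands on river]
river: ρ → (2,4,-2)
ρ-cycle length = 2 (tail of 1 descent step not counted)

2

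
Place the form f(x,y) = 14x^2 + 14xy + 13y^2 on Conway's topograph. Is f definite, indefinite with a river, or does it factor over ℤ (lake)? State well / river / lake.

D = b²−4ac = 14² − 4·14·13 = -532
D < 0 ⇒ definite ⇒ every region one sign ⇒ single well

well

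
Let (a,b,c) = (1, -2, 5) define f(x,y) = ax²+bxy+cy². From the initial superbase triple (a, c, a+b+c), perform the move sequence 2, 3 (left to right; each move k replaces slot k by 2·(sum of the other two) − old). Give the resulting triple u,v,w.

start (1,5,4) = (f(1,0),f(0,1),f(1,1))
replace slot 2: 2·(1+4) − 5 = 5 → (1,5,4)
replace slot 3: 2·(1+5) − 4 = 8 → (1,5,8)

1,5,8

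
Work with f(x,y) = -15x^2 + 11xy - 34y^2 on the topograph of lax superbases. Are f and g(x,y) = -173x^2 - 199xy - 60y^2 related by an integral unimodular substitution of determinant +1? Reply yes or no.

D₁ = -1919, D₂ = -1919
f is negative-definite; reduce −f:
−f: reduced (well bottom): (15,-11,34) with a≤c, −a<b≤a
flip sign back: reduced form of f is (-15,11,-34)
g is negative-definite; reduce −g:
−g: translate: b→-147 (≡199 mod 346), so (173,199,60)→(173,-147,34)
−g: flip: (173,-147,34)→(34,147,173)
−g: translate: b→11 (≡147 mod 68), so (34,147,173)→(34,11,15)
−g: flip: (34,11,15)→(15,-11,34)
−g: reduced (well bottom): (15,-11,34) with a≤c, −a<b≤a
flip sign back: reduced form of g is (-15,11,-34)
reduced forms (-15, 11, -34) vs (-15, 11, -34) ⇒ equivalent

yes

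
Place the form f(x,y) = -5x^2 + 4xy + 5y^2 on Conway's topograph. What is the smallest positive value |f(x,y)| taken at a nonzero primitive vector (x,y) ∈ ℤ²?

river: ρ → (5,6,-4)
river: ρ → (-4,10,1)
river: ρ → (1,10,-4)
river: ρ → (-4,6,5)
river: ρ → (5,4,-5)
river: ρ → (-5,6,4)
river: ρ → (4,10,-1)
river: ρ → (-1,10,4)
river: ρ → (4,6,-5)
river: ρ → (-5,4,5)
closes: descent 0, river 10
min |a| on river = 1

1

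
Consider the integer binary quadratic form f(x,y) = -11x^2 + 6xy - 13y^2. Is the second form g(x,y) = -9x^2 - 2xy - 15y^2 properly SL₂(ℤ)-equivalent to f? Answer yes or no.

D₁ = -536, D₂ = -536
f is negative-definite; reduce −f:
−f: reduced (well bottom): (11,-6,13) with a≤c, −a<b≤a
flip sign back: reduced form of f is (-11,6,-13)
g is negative-definite; reduce −g:
−g: reduced (well bottom): (9,2,15) with a≤c, −a<b≤a
flip sign back: reduced form of g is (-9,-2,-15)
reduced forms (-11, 6, -13) vs (-9, -2, -15) ⇒ inequivalent

no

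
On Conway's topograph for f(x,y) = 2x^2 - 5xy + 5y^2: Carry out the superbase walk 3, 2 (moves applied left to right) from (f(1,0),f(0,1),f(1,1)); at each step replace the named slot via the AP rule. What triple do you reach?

start (2,5,2) = (f(1,0),f(0,1),f(1,1))
replace slot 3: 2·(2+5) − 2 = 12 → (2,5,12)
replace slot 2: 2·(2+12) − 5 = 23 → (2,23,12)

2,23,12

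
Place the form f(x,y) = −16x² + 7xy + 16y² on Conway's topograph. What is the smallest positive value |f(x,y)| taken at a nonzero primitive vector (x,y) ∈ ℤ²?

river: ρ → (16,25,-7)
river: ρ → (-7,31,4)
river: ρ → (4,25,-28)
river: ρ → (-28,31,1)
river: ρ → (1,31,-28)
river: ρ → (-28,25,4)
river: ρ → (4,31,-7)
river: ρ → (-7,25,16)
river: ρ → (16,7,-16)
river: ρ → (-16,25,7)
river: ρ → (7,31,-4)
river: ρ → (-4,25,28)
river: ρ → (28,31,-1)
river: ρ → (-1,31,28)
river: ρ → (28,25,-4)
river: ρ → (-4,31,7)
river: ρ → (7,25,-16)
river: ρ → (-16,7,16)
closes: descent 0, river 18
min |a| on river = 1

1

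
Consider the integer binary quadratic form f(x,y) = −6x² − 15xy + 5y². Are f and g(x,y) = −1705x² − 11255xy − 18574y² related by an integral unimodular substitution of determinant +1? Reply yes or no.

D₁ = 345, D₂ = 345
river cycle of f (length 10): (5, 15, -6), (-6, 9, 11), (11, 13, -4), (-4, 11, 14), (14, 17, -1), (-1, 17, 14), (14, 11, -4), (-4, 13, 11), (11, 9, -6), (-6, 15, 5)
river cycle of g (length 10): (5, 15, -6), (-6, 9, 11), (11, 13, -4), (-4, 11, 14), (14, 17, -1), (-1, 17, 14), (14, 11, -4), (-4, 13, 11), (11, 9, -6), (-6, 15, 5)
cycles coincide ⇒ equivalent

yes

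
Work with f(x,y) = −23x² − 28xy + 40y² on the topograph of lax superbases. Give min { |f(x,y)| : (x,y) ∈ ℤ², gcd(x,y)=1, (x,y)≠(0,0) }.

descent: ρ → (40,28,-23)  [lands on river]
river: ρ → (-23,64,4)
river: ρ → (4,64,-23)
river: ρ → (-23,28,40)
river: ρ → (40,52,-11)
river: ρ → (-11,58,25)
river: ρ → (25,42,-27)
river: ρ → (-27,66,1)
river: ρ → (1,66,-27)
river: ρ → (-27,42,25)
river: ρ → (25,58,-11)
river: ρ → (-11,52,40)
closes: descent 1, river 12
min |a| on river = 1

1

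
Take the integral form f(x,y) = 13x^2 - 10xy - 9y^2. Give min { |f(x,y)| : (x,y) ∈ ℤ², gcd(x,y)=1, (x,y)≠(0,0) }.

descent: ρ → (-9,10,13)  [lands on river]
river: ρ → (13,16,-6)
river: ρ → (-6,20,7)
river: ρ → (7,22,-3)
river: ρ → (-3,20,14)
river: ρ → (14,8,-9)
closes: descent 1, river 6
min |a| on river = 3

3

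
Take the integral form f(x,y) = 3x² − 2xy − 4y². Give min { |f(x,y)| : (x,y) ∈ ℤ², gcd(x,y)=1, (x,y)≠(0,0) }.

descent: ρ → (-4,2,3)  [lands on river]
river: ρ → (3,4,-3)
river: ρ → (-3,2,4)
river: ρ → (4,6,-1)
river: ρ → (-1,6,4)
river: ρ → (4,2,-3)
river: ρ → (-3,4,3)
river: ρ → (3,2,-4)
river: ρ → (-4,6,1)
river: ρ → (1,6,-4)
closes: descent 1, river 10
min |a| on river = 1

1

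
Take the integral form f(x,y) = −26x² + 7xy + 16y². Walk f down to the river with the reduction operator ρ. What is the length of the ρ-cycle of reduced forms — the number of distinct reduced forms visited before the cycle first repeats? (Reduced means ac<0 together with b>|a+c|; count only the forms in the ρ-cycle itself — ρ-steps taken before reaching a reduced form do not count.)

D = 1713, ⌊√D⌋ = 41
descent: ρ → (16,25,-17)  [lands on river]
river: ρ → (-17,9,24)
river: ρ → (24,39,-2)
river: ρ → (-2,41,4)
river: ρ → (4,39,-12)
river: ρ → (-12,33,13)
river: ρ → (13,19,-26)
river: ρ → (-26,33,6)
river: ρ → (6,39,-8)
river: ρ → (-8,41,1)
river: ρ → (1,41,-8)
river: ρ → (-8,39,6)
river: ρ → (6,33,-26)
river: ρ → (-26,19,13)
river: ρ → (13,33,-12)
river: ρ → (-12,39,4)
river: ρ → (4,41,-2)
river: ρ → (-2,39,24)
river: ρ → (24,9,-17)
river: ρ → (-17,25,16)
river: ρ → (16,39,-3)
river: ρ → (-3,39,16)
ρ-cycle length = 22 (tail of 1 descent step not counted)

22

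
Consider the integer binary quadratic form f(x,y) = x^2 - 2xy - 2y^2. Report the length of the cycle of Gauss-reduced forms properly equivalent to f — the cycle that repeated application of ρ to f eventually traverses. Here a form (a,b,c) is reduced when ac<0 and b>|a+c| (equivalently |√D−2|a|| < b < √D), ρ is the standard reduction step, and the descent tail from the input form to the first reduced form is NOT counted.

D = 12, ⌊√D⌋ = 3
descent: ρ → (-2,2,1)  [lands on river]
river: ρ → (1,2,-2)
ρ-cycle length = 2 (tail of 1 descent step not counted)

2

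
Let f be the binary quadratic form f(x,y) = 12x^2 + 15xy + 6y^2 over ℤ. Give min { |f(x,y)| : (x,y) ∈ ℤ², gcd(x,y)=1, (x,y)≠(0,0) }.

translate: b→-9 (≡15 mod 24), so (12,15,6)→(12,-9,3)
flip: (12,-9,3)→(3,9,12)
translate: b→3 (≡9 mod 6), so (3,9,12)→(3,3,6)
reduced (well bottom): (3,3,6) with a≤c, −a<b≤a
well minimum = a = 3

3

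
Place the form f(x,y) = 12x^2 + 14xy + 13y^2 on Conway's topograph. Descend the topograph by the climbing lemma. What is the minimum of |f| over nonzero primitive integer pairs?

translate: b→-10 (≡14 mod 24), so (12,14,13)→(12,-10,11)
flip: (12,-10,11)→(11,10,12)
reduced (well bottom): (11,10,12) with a≤c, −a<b≤a
well minimum = a = 11

11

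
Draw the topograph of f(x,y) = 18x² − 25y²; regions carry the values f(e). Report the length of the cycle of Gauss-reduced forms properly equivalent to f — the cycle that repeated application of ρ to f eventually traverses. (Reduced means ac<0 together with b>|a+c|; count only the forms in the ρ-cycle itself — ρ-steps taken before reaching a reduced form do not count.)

D = 1800, ⌊√D⌋ = 42
descent: ρ → (-25,0,18)
descent: ρ → (18,36,-7)  [lands on river]
river: ρ → (-7,34,23)
river: ρ → (23,12,-18)
river: ρ → (-18,24,17)
river: ρ → (17,10,-25)
river: ρ → (-25,40,2)
river: ρ → (2,40,-25)
river: ρ → (-25,10,17)
river: ρ → (17,24,-18)
river: ρ → (-18,12,23)
river: ρ → (23,34,-7)
river: ρ → (-7,36,18)
ρ-cycle length = 12 (tail of 2 descent steps not counted)

12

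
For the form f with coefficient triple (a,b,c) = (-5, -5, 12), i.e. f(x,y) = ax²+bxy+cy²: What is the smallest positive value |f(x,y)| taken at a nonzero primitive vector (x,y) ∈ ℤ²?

descent: ρ → (12,5,-5)
descent: ρ → (-5,15,2)  [lands on river]
river: ρ → (2,13,-12)
river: ρ → (-12,11,3)
river: ρ → (3,13,-8)
river: ρ → (-8,3,8)
river: ρ → (8,13,-3)
river: ρ → (-3,11,12)
river: ρ → (12,13,-2)
river: ρ → (-2,15,5)
river: ρ → (5,15,-2)
river: ρ → (-2,13,12)
river: ρ → (12,11,-3)
river: ρ → (-3,13,8)
river: ρ → (8,3,-8)
river: ρ → (-8,13,3)
river: ρ → (3,11,-12)
river: ρ → (-12,13,2)
river: ρ → (2,15,-5)
closes: descent 2, river 18
min |a| on river = 2

2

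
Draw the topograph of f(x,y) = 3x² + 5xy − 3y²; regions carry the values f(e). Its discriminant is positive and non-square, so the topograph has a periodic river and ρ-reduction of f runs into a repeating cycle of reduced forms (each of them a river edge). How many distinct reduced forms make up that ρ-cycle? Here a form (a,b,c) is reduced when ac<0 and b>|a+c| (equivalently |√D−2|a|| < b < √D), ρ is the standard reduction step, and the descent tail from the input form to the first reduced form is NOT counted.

D = 61, ⌊√D⌋ = 7
river: ρ → (-3,7,1)
river: ρ → (1,7,-3)
river: ρ → (-3,5,3)
river: ρ → (3,7,-1)
river: ρ → (-1,7,3)
river: ρ → (3,5,-3)
ρ-cycle length = 6 (tail of 0 descent steps not counted)

6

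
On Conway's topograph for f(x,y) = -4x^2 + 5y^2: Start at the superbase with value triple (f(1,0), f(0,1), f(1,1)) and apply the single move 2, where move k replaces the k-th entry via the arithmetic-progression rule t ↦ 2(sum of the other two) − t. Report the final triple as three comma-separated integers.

start (-4,5,1) = (f(1,0),f(0,1),f(1,1))
replace slot 2: 2·((-4)+1) − 5 = -11 → (-4,-11,1)

-4,-11,1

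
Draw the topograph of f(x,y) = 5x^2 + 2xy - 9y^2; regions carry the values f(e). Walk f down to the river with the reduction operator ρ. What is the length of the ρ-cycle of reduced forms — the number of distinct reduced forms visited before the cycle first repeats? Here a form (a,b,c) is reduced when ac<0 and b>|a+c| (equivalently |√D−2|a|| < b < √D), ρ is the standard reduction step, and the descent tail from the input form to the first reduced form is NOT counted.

D = 184, ⌊√D⌋ = 13
descent: ρ → (-9,-2,5)
descent: ρ → (5,12,-2)  [lands on river]
river: ρ → (-2,12,5)
river: ρ → (5,8,-6)
river: ρ → (-6,4,7)
river: ρ → (7,10,-3)
river: ρ → (-3,8,10)
river: ρ → (10,12,-1)
river: ρ → (-1,12,10)
river: ρ → (10,8,-3)
river: ρ → (-3,10,7)
river: ρ → (7,4,-6)
river: ρ → (-6,8,5)
ρ-cycle length = 12 (tail of 2 descent steps not counted)

12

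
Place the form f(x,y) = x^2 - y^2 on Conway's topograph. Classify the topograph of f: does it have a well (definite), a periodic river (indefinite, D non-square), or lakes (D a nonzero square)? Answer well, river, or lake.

D = b²−4ac = 0² − 4·1·(-1) = 4
D = 2² is a perfect square ⇒ form factors over ℤ ⇒ lakes

lake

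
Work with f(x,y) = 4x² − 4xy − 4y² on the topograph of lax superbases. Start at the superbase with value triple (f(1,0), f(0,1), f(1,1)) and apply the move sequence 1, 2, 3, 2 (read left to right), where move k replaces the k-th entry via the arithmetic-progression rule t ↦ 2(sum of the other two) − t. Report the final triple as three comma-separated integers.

start (4,-4,-4) = (f(1,0),f(0,1),f(1,1))
replace slot 1: 2·((-4)+(-4)) − 4 = -20 → (-20,-4,-4)
replace slot 2: 2·((-20)+(-4)) − (-4) = -44 → (-20,-44,-4)
replace slot 3: 2·((-20)+(-44)) − (-4) = -124 → (-20,-44,-124)
replace slot 2: 2·((-20)+(-124)) − (-44) = -244 → (-20,-244,-124)

-20,-244,-124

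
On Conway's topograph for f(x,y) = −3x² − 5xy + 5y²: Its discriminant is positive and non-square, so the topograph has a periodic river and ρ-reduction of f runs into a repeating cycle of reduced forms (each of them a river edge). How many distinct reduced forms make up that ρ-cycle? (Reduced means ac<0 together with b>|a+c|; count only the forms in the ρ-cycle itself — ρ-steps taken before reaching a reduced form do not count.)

D = 85, ⌊√D⌋ = 9
descent: ρ → (5,5,-3)  [lands on river]
river: ρ → (-3,7,3)
river: ρ → (3,5,-5)
river: ρ → (-5,5,3)
river: ρ → (3,7,-3)
river: ρ → (-3,5,5)
ρ-cycle length = 6 (tail of 1 descent step not counted)

6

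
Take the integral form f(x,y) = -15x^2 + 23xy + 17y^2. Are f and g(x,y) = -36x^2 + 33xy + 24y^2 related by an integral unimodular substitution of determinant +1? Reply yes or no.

D₁ = 1549, D₂ = 4545
discriminants differ ⇒ not SL₂(ℤ)-equivalent

no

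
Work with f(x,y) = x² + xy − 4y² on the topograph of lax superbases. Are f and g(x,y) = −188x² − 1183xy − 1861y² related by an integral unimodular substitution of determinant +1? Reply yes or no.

D₁ = 17, D₂ = 17
river cycle of f (length 6): (1, 3, -2), (-2, 1, 2), (2, 3, -1), (-1, 3, 2), (2, 1, -2), (-2, 3, 1)
river cycle of g (length 6): (1, 3, -2), (-2, 1, 2), (2, 3, -1), (-1, 3, 2), (2, 1, -2), (-2, 3, 1)
cycles coincide ⇒ equivalent

yes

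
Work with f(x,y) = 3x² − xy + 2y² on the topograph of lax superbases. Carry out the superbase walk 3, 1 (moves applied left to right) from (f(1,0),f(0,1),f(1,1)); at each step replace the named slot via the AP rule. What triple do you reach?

start (3,2,4) = (f(1,0),f(0,1),f(1,1))
replace slot 3: 2·(3+2) − 4 = 6 → (3,2,6)
replace slot 1: 2·(2+6) − 3 = 13 → (13,2,6)

13,2,6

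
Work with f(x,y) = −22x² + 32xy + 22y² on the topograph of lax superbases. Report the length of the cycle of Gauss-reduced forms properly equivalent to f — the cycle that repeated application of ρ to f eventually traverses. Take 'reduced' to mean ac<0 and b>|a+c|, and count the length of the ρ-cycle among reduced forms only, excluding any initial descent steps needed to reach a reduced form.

D = 2960, ⌊√D⌋ = 54
river: ρ → (22,12,-32)
river: ρ → (-32,52,2)
river: ρ → (2,52,-32)
river: ρ → (-32,12,22)
river: ρ → (22,32,-22)
river: ρ → (-22,12,32)
river: ρ → (32,52,-2)
river: ρ → (-2,52,32)
river: ρ → (32,12,-22)
river: ρ → (-22,32,22)
ρ-cycle length = 10 (tail of 0 descent steps not counted)

10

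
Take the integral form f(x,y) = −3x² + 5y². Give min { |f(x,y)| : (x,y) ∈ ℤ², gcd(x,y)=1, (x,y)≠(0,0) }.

descent: ρ → (5,0,-3)
descent: ρ → (-3,6,2)  [lands on river]
river: ρ → (2,6,-3)
closes: descent 2, river 2
min |a| on river = 2

2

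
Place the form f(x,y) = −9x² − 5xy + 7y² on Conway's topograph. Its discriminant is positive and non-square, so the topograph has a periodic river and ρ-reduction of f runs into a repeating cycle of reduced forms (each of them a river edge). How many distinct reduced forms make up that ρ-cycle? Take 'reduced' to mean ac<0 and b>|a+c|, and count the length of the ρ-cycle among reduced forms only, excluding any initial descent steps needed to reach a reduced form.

D = 277, ⌊√D⌋ = 16
descent: ρ → (7,5,-9)  [lands on river]
river: ρ → (-9,13,3)
river: ρ → (3,11,-13)
river: ρ → (-13,15,1)
river: ρ → (1,15,-13)
river: ρ → (-13,11,3)
river: ρ → (3,13,-9)
river: ρ → (-9,5,7)
river: ρ → (7,9,-7)
river: ρ → (-7,5,9)
river: ρ → (9,13,-3)
river: ρ → (-3,11,13)
river: ρ → (13,15,-1)
river: ρ → (-1,15,13)
river: ρ → (13,11,-3)
river: ρ → (-3,13,9)
river: ρ → (9,5,-7)
river: ρ → (-7,9,7)
ρ-cycle length = 18 (tail of 1 descent step not counted)

18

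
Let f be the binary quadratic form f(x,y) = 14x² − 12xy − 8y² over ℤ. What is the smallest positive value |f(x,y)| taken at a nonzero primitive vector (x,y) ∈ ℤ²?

descent: ρ → (-8,12,14)  [lands on river]
river: ρ → (14,16,-6)
river: ρ → (-6,20,8)
river: ρ → (8,12,-14)
river: ρ → (-14,16,6)
river: ρ → (6,20,-8)
closes: descent 1, river 6
min |a| on river = 6

6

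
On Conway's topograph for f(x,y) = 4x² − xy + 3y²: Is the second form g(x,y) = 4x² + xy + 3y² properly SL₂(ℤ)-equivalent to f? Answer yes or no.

D₁ = -47, D₂ = -47
f: flip: (4,-1,3)→(3,1,4)
f: reduced (well bottom): (3,1,4) with a≤c, −a<b≤a
g: flip: (4,1,3)→(3,-1,4)
g: reduced (well bottom): (3,-1,4) with a≤c, −a<b≤a
reduced forms (3, 1, 4) vs (3, -1, 4) ⇒ inequivalent

no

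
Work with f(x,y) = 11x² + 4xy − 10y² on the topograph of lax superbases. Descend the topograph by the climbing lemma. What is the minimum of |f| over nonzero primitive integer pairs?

river: ρ → (-10,16,5)
river: ρ → (5,14,-13)
river: ρ → (-13,12,6)
river: ρ → (6,12,-13)
river: ρ → (-13,14,5)
river: ρ → (5,16,-10)
river: ρ → (-10,4,11)
river: ρ → (11,18,-3)
river: ρ → (-3,18,11)
river: ρ → (11,4,-10)
closes: descent 0, river 10
min |a| on river = 3

3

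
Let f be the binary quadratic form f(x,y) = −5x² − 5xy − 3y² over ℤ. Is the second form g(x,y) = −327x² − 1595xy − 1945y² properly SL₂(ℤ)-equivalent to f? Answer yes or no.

D₁ = -35, D₂ = -35
f is negative-definite; reduce −f:
−f: flip: (5,5,3)→(3,-5,5)
−f: translate: b→1 (≡-5 mod 6), so (3,-5,5)→(3,1,3)
−f: reduced (well bottom): (3,1,3) with a≤c, −a<b≤a
flip sign back: reduced form of f is (-3,-1,-3)
g is negative-definite; reduce −g:
−g: translate: b→287 (≡1595 mod 654), so (327,1595,1945)→(327,287,63)
−g: flip: (327,287,63)→(63,-287,327)
−g: translate: b→-35 (≡-287 mod 126), so (63,-287,327)→(63,-35,5)
−g: flip: (63,-35,5)→(5,35,63)
−g: translate: b→5 (≡35 mod 10), so (5,35,63)→(5,5,3)
−g: flip: (5,5,3)→(3,-5,5)
−g: translate: b→1 (≡-5 mod 6), so (3,-5,5)→(3,1,3)
−g: reduced (well bottom): (3,1,3) with a≤c, −a<b≤a
flip sign back: reduced form of g is (-3,-1,-3)
reduced forms (-3, -1, -3) vs (-3, -1, -3) ⇒ equivalent

yes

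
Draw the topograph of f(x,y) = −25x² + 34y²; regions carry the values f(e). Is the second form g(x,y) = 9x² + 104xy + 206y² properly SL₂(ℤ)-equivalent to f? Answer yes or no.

D₁ = 3400, D₂ = 3400
river cycle of f (length 4): (-25, 50, 9), (9, 58, -1), (-1, 58, 9), (9, 50, -25)
river cycle of g (length 4): (9, 50, -25), (-25, 50, 9), (9, 58, -1), (-1, 58, 9)
cycles coincide ⇒ equivalent

yes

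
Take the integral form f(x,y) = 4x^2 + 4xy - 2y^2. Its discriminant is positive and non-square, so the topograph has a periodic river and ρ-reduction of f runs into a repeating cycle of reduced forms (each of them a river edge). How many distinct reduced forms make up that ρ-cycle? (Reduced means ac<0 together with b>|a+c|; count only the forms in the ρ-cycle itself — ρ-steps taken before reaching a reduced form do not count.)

D = 48, ⌊√D⌋ = 6
river: ρ → (-2,4,4)
river: ρ → (4,4,-2)
ρ-cycle length = 2 (tail of 0 descent steps not counted)

2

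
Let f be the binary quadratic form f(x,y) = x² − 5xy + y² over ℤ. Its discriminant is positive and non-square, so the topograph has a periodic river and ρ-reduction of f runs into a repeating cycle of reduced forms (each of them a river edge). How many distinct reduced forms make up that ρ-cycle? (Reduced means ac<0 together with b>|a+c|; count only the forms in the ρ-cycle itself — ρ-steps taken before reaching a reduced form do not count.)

D = 21, ⌊√D⌋ = 4
descent: ρ → (1,3,-3)  [lands on river]
river: ρ → (-3,3,1)
ρ-cycle length = 2 (tail of 1 descent step not counted)

2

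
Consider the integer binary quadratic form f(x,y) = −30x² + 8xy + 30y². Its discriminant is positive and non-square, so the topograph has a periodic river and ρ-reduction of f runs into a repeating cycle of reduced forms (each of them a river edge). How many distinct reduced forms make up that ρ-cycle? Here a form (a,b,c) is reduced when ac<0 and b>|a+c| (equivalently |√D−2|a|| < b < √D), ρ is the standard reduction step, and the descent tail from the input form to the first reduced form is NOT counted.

D = 3664, ⌊√D⌋ = 60
river: ρ → (30,52,-8)
river: ρ → (-8,60,2)
river: ρ → (2,60,-8)
river: ρ → (-8,52,30)
river: ρ → (30,8,-30)
river: ρ → (-30,52,8)
river: ρ → (8,60,-2)
river: ρ → (-2,60,8)
river: ρ → (8,52,-30)
river: ρ → (-30,8,30)
ρ-cycle length = 10 (tail of 0 descent steps not counted)

10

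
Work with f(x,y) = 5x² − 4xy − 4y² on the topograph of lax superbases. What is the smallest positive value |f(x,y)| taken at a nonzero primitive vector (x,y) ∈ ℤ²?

descent: ρ → (-4,4,5)  [lands on river]
river: ρ → (5,6,-3)
river: ρ → (-3,6,5)
river: ρ → (5,4,-4)
closes: descent 1, river 4
min |a| on river = 3

3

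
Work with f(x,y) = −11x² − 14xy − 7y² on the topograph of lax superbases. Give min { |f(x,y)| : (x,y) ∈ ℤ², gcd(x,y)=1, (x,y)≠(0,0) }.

translate: b→-8 (≡14 mod 22), so (11,14,7)→(11,-8,4)
flip: (11,-8,4)→(4,8,11)
translate: b→0 (≡8 mod 8), so (4,8,11)→(4,0,7)
reduced (well bottom): (4,0,7) with a≤c, −a<b≤a
well minimum |f| = |-4| = 4 (negative-definite)

4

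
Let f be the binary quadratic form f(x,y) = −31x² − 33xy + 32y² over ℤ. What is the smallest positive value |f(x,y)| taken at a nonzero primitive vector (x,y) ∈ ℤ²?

descent: ρ → (32,33,-31)  [lands on river]
river: ρ → (-31,29,34)
river: ρ → (34,39,-26)
river: ρ → (-26,65,8)
river: ρ → (8,63,-34)
river: ρ → (-34,5,37)
river: ρ → (37,69,-2)
river: ρ → (-2,71,2)
river: ρ → (2,69,-37)
river: ρ → (-37,5,34)
river: ρ → (34,63,-8)
river: ρ → (-8,65,26)
river: ρ → (26,39,-34)
river: ρ → (-34,29,31)
river: ρ → (31,33,-32)
river: ρ → (-32,31,32)
closes: descent 1, river 16
min |a| on river = 2

2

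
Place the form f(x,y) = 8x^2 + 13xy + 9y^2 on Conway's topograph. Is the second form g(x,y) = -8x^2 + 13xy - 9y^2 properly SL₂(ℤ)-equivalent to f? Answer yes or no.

D₁ = -119, D₂ = -119
f: translate: b→-3 (≡13 mod 16), so (8,13,9)→(8,-3,4)
f: flip: (8,-3,4)→(4,3,8)
f: reduced (well bottom): (4,3,8) with a≤c, −a<b≤a
g is negative-definite; reduce −g:
−g: translate: b→3 (≡-13 mod 16), so (8,-13,9)→(8,3,4)
−g: flip: (8,3,4)→(4,-3,8)
−g: reduced (well bottom): (4,-3,8) with a≤c, −a<b≤a
flip sign back: reduced form of g is (-4,3,-8)
reduced forms (4, 3, 8) vs (-4, 3, -8) ⇒ inequivalent

no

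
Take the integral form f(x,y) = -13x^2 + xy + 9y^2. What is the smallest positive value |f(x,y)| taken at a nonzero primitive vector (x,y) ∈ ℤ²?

descent: ρ → (9,17,-5)  [lands on river]
river: ρ → (-5,13,15)
river: ρ → (15,17,-3)
river: ρ → (-3,19,9)
closes: descent 1, river 4
min |a| on river = 3

3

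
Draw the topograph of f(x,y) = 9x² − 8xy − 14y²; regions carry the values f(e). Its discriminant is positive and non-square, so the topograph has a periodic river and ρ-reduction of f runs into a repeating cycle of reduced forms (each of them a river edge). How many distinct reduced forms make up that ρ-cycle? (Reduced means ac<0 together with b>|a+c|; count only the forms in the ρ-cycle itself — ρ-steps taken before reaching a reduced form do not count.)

D = 568, ⌊√D⌋ = 23
descent: ρ → (-14,8,9)  [lands on river]
river: ρ → (9,10,-13)
river: ρ → (-13,16,6)
river: ρ → (6,20,-7)
river: ρ → (-7,22,3)
river: ρ → (3,20,-14)
ρ-cycle length = 6 (tail of 1 descent step not counted)

6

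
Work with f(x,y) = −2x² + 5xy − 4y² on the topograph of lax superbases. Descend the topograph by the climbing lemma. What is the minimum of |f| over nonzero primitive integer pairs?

translate: b→-1 (≡-5 mod 4), so (2,-5,4)→(2,-1,1)
flip: (2,-1,1)→(1,1,2)
reduced (well bottom): (1,1,2) with a≤c, −a<b≤a
well minimum |f| = |-1| = 1 (negative-definite)

1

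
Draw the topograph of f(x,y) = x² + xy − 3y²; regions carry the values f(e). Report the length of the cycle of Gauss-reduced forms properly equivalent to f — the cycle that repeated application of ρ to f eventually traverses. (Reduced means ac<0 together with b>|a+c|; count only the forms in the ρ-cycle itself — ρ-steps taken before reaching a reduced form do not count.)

D = 13, ⌊√D⌋ = 3
descent: ρ → (-3,-1,1)
descent: ρ → (1,3,-1)  [lands on river]
river: ρ → (-1,3,1)
ρ-cycle length = 2 (tail of 2 descent steps not counted)

2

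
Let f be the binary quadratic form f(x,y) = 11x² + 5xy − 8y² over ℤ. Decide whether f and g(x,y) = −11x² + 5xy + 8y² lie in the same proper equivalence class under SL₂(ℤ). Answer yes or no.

D₁ = 377, D₂ = 377
river cycle of f (length 6): (-8, 11, 8), (8, 5, -11), (-11, 17, 2), (2, 19, -2), (-2, 17, 11), (11, 5, -8)
river cycle of g (length 6): (8, 11, -8), (-8, 5, 11), (11, 17, -2), (-2, 19, 2), (2, 17, -11), (-11, 5, 8)
cycles differ ⇒ inequivalent

no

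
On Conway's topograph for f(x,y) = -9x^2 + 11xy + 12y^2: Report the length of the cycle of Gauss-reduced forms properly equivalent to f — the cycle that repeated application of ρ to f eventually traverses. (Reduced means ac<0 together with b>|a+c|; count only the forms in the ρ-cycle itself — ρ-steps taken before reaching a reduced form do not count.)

D = 553, ⌊√D⌋ = 23
river: ρ → (12,13,-8)
river: ρ → (-8,19,6)
river: ρ → (6,17,-11)
river: ρ → (-11,5,12)
river: ρ → (12,19,-4)
river: ρ → (-4,21,7)
river: ρ → (7,21,-4)
river: ρ → (-4,19,12)
river: ρ → (12,5,-11)
river: ρ → (-11,17,6)
river: ρ → (6,19,-8)
river: ρ → (-8,13,12)
river: ρ → (12,11,-9)
river: ρ → (-9,7,14)
river: ρ → (14,21,-2)
river: ρ → (-2,23,3)
river: ρ → (3,19,-16)
river: ρ → (-16,13,6)
river: ρ → (6,23,-1)
river: ρ → (-1,23,6)
river: ρ → (6,13,-16)
river: ρ → (-16,19,3)
river: ρ → (3,23,-2)
river: ρ → (-2,21,14)
river: ρ → (14,7,-9)
river: ρ → (-9,11,12)
ρ-cycle length = 26 (tail of 0 descent steps not counted)

26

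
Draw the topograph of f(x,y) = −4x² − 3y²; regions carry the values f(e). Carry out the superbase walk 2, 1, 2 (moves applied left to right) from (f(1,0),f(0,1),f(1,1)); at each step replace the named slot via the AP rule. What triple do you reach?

start (-4,-3,-7) = (f(1,0),f(0,1),f(1,1))
replace slot 2: 2·((-4)+(-7)) − (-3) = -19 → (-4,-19,-7)
replace slot 1: 2·((-19)+(-7)) − (-4) = -48 → (-48,-19,-7)
replace slot 2: 2·((-48)+(-7)) − (-19) = -91 → (-48,-91,-7)

-48,-91,-7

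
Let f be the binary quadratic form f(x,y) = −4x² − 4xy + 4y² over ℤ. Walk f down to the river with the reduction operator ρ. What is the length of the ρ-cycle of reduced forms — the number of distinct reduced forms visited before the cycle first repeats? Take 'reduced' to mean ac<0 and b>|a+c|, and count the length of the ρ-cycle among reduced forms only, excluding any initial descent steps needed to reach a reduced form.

D = 80, ⌊√D⌋ = 8
descent: ρ → (4,4,-4)  [lands on river]
river: ρ → (-4,4,4)
ρ-cycle length = 2 (tail of 1 descent step not counted)

2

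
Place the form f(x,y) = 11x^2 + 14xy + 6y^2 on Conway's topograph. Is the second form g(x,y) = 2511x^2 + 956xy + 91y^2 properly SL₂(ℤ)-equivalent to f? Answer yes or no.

D₁ = -68, D₂ = -68
f: translate: b→-8 (≡14 mod 22), so (11,14,6)→(11,-8,3)
f: flip: (11,-8,3)→(3,8,11)
f: translate: b→2 (≡8 mod 6), so (3,8,11)→(3,2,6)
f: reduced (well bottom): (3,2,6) with a≤c, −a<b≤a
g: flip: (2511,956,91)→(91,-956,2511)
g: translate: b→-46 (≡-956 mod 182), so (91,-956,2511)→(91,-46,6)
g: flip: (91,-46,6)→(6,46,91)
g: translate: b→-2 (≡46 mod 12), so (6,46,91)→(6,-2,3)
g: flip: (6,-2,3)→(3,2,6)
g: reduced (well bottom): (3,2,6) with a≤c, −a<b≤a
reduced forms (3, 2, 6) vs (3, 2, 6) ⇒ equivalent

yes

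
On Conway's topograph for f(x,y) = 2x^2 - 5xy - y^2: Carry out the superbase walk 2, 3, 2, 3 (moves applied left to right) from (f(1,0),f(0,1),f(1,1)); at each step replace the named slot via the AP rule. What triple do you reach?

start (2,-1,-4) = (f(1,0),f(0,1),f(1,1))
replace slot 2: 2·(2+(-4)) − (-1) = -3 → (2,-3,-4)
replace slot 3: 2·(2+(-3)) − (-4) = 2 → (2,-3,2)
replace slot 2: 2·(2+2) − (-3) = 11 → (2,11,2)
replace slot 3: 2·(2+11) − 2 = 24 → (2,11,24)

2,11,24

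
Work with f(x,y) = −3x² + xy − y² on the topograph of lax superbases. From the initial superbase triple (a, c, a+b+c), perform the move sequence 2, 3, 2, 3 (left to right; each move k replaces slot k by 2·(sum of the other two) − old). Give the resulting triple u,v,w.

start (-3,-1,-3) = (f(1,0),f(0,1),f(1,1))
replace slot 2: 2·((-3)+(-3)) − (-1) = -11 → (-3,-11,-3)
replace slot 3: 2·((-3)+(-11)) − (-3) = -25 → (-3,-11,-25)
replace slot 2: 2·((-3)+(-25)) − (-11) = -45 → (-3,-45,-25)
replace slot 3: 2·((-3)+(-45)) − (-25) = -71 → (-3,-45,-71)

-3,-45,-71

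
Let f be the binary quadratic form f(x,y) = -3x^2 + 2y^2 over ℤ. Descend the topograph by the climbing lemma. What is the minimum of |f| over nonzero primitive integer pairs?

descent: ρ → (2,4,-1)  [lands on river]
river: ρ → (-1,4,2)
closes: descent 1, river 2
min |a| on river = 1

1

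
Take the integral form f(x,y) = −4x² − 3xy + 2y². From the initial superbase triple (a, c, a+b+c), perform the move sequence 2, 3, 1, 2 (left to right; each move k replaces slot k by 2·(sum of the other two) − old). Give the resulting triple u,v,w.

start (-4,2,-5) = (f(1,0),f(0,1),f(1,1))
replace slot 2: 2·((-4)+(-5)) − 2 = -20 → (-4,-20,-5)
replace slot 3: 2·((-4)+(-20)) − (-5) = -43 → (-4,-20,-43)
replace slot 1: 2·((-20)+(-43)) − (-4) = -122 → (-122,-20,-43)
replace slot 2: 2·((-122)+(-43)) − (-20) = -310 → (-122,-310,-43)

-122,-310,-43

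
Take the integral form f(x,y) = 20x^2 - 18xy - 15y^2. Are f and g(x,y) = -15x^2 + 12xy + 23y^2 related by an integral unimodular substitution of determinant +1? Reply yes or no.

D₁ = 1524, D₂ = 1524
river cycle of f (length 8): (-15, 18, 20), (20, 22, -13), (-13, 30, 12), (12, 18, -25), (-25, 32, 5), (5, 38, -4), (-4, 34, 23), (23, 12, -15)
river cycle of g (length 8): (23, 34, -4), (-4, 38, 5), (5, 32, -25), (-25, 18, 12), (12, 30, -13), (-13, 22, 20), (20, 18, -15), (-15, 12, 23)
cycles differ ⇒ inequivalent

no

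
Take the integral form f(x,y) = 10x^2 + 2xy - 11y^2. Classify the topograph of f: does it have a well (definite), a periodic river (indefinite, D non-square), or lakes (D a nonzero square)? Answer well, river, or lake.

D = b²−4ac = 2² − 4·10·(-11) = 444
D > 0 non-square ⇒ indefinite ⇒ periodic river

river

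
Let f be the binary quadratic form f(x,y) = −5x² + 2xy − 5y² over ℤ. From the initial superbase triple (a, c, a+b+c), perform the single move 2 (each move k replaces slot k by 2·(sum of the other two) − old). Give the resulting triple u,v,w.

start (-5,-5,-8) = (f(1,0),f(0,1),f(1,1))
replace slot 2: 2·((-5)+(-8)) − (-5) = -21 → (-5,-21,-8)

-5,-21,-8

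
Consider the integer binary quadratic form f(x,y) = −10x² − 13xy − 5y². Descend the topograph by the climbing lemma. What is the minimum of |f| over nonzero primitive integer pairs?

translate: b→-7 (≡13 mod 20), so (10,13,5)→(10,-7,2)
flip: (10,-7,2)→(2,7,10)
translate: b→-1 (≡7 mod 4), so (2,7,10)→(2,-1,4)
reduced (well bottom): (2,-1,4) with a≤c, −a<b≤a
well minimum |f| = |-2| = 2 (negative-definite)

2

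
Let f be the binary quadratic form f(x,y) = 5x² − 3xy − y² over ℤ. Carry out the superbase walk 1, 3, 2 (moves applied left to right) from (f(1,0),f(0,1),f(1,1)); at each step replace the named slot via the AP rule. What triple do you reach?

start (5,-1,1) = (f(1,0),f(0,1),f(1,1))
replace slot 1: 2·((-1)+1) − 5 = -5 → (-5,-1,1)
replace slot 3: 2·((-5)+(-1)) − 1 = -13 → (-5,-1,-13)
replace slot 2: 2·((-5)+(-13)) − (-1) = -35 → (-5,-35,-13)

-5,-35,-13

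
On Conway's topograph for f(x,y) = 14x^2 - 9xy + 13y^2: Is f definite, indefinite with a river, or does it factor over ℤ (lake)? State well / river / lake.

D = b²−4ac = (-9)² − 4·14·13 = -647
D < 0 ⇒ definite ⇒ every region one sign ⇒ single well

well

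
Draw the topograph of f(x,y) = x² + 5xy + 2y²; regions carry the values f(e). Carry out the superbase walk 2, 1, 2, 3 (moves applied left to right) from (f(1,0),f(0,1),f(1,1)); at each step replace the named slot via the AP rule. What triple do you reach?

start (1,2,8) = (f(1,0),f(0,1),f(1,1))
replace slot 2: 2·(1+8) − 2 = 16 → (1,16,8)
replace slot 1: 2·(16+8) − 1 = 47 → (47,16,8)
replace slot 2: 2·(47+8) − 16 = 94 → (47,94,8)
replace slot 3: 2·(47+94) − 8 = 274 → (47,94,274)

47,94,274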